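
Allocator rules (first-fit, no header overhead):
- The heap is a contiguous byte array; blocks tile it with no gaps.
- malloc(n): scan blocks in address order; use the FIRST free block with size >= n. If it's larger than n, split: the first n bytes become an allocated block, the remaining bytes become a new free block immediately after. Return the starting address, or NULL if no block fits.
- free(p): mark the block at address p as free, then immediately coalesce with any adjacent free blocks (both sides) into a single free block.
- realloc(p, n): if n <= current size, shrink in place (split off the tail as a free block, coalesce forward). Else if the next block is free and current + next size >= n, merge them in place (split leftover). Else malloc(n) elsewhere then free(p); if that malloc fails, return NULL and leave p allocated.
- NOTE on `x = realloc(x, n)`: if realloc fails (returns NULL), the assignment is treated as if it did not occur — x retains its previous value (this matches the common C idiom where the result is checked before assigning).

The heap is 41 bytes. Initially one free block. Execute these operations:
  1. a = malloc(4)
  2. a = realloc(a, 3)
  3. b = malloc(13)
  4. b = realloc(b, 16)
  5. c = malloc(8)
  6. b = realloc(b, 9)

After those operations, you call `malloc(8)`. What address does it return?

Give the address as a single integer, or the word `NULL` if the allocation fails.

Op 1: a = malloc(4) -> a = 0; heap: [0-3 ALLOC][4-40 FREE]
Op 2: a = realloc(a, 3) -> a = 0; heap: [0-2 ALLOC][3-40 FREE]
Op 3: b = malloc(13) -> b = 3; heap: [0-2 ALLOC][3-15 ALLOC][16-40 FREE]
Op 4: b = realloc(b, 16) -> b = 3; heap: [0-2 ALLOC][3-18 ALLOC][19-40 FREE]
Op 5: c = malloc(8) -> c = 19; heap: [0-2 ALLOC][3-18 ALLOC][19-26 ALLOC][27-40 FREE]
Op 6: b = realloc(b, 9) -> b = 3; heap: [0-2 ALLOC][3-11 ALLOC][12-18 FREE][19-26 ALLOC][27-40 FREE]
malloc(8): first-fit scan over [0-2 ALLOC][3-11 ALLOC][12-18 FREE][19-26 ALLOC][27-40 FREE] -> 27

Answer: 27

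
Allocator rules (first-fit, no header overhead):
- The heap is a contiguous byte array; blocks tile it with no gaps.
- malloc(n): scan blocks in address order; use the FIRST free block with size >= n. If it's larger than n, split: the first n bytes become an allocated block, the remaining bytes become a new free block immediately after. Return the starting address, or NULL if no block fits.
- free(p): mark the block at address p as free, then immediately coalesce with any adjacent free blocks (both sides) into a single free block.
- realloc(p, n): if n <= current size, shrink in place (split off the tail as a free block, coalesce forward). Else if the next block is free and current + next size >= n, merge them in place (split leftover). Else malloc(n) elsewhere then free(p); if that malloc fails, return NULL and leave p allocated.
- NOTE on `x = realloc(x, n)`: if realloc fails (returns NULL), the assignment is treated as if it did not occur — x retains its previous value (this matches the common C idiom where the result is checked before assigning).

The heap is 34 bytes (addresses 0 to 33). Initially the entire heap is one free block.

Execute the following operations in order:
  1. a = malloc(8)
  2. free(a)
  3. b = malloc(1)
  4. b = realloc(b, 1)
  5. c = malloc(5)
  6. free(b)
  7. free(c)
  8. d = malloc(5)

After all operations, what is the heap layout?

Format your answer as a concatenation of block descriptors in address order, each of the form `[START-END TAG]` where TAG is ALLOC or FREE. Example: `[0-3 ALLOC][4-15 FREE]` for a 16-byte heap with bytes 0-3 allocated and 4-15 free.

Op 1: a = malloc(8) -> a = 0; heap: [0-7 ALLOC][8-33 FREE]
Op 2: free(a) -> (freed a); heap: [0-33 FREE]
Op 3: b = malloc(1) -> b = 0; heap: [0-0 ALLOC][1-33 FREE]
Op 4: b = realloc(b, 1) -> b = 0; heap: [0-0 ALLOC][1-33 FREE]
Op 5: c = malloc(5) -> c = 1; heap: [0-0 ALLOC][1-5 ALLOC][6-33 FREE]
Op 6: free(b) -> (freed b); heap: [0-0 FREE][1-5 ALLOC][6-33 FREE]
Op 7: free(c) -> (freed c); heap: [0-33 FREE]
Op 8: d = malloc(5) -> d = 0; heap: [0-4 ALLOC][5-33 FREE]

Answer: [0-4 ALLOC][5-33 FREE]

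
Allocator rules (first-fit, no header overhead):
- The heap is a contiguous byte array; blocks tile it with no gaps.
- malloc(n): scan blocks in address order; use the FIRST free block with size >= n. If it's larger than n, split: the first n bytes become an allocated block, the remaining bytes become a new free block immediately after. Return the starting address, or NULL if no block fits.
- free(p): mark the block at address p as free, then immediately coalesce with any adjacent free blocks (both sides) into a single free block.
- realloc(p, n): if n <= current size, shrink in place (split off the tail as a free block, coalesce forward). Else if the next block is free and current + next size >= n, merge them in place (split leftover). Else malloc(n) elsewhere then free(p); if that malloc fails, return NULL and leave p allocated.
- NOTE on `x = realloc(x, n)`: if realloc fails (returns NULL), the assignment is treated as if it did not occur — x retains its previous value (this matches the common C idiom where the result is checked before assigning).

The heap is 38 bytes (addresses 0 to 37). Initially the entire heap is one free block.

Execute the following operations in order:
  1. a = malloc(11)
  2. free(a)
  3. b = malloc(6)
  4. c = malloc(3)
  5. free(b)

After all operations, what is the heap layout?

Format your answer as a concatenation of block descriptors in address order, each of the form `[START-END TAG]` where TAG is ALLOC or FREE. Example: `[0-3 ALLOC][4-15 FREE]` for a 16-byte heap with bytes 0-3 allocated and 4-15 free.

Op 1: a = malloc(11) -> a = 0; heap: [0-10 ALLOC][11-37 FREE]
Op 2: free(a) -> (freed a); heap: [0-37 FREE]
Op 3: b = malloc(6) -> b = 0; heap: [0-5 ALLOC][6-37 FREE]
Op 4: c = malloc(3) -> c = 6; heap: [0-5 ALLOC][6-8 ALLOC][9-37 FREE]
Op 5: free(b) -> (freed b); heap: [0-5 FREE][6-8 ALLOC][9-37 FREE]

Answer: [0-5 FREE][6-8 ALLOC][9-37 FREE]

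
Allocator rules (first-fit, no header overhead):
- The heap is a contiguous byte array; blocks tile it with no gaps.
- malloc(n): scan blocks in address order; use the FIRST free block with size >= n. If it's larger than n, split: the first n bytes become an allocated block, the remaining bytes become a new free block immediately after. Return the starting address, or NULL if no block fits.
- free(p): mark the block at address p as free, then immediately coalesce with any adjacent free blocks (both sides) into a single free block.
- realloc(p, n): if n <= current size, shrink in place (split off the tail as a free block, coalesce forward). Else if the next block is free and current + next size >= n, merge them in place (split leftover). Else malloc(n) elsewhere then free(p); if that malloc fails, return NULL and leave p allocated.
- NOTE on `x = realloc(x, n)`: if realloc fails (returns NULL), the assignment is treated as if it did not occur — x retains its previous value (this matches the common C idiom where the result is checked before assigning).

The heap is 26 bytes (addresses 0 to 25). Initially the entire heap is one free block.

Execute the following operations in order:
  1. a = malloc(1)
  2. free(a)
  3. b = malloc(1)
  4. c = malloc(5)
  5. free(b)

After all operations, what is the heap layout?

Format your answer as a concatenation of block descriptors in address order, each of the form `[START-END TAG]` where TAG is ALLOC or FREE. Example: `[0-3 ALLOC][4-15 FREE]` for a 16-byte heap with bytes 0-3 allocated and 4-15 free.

Op 1: a = malloc(1) -> a = 0; heap: [0-0 ALLOC][1-25 FREE]
Op 2: free(a) -> (freed a); heap: [0-25 FREE]
Op 3: b = malloc(1) -> b = 0; heap: [0-0 ALLOC][1-25 FREE]
Op 4: c = malloc(5) -> c = 1; heap: [0-0 ALLOC][1-5 ALLOC][6-25 FREE]
Op 5: free(b) -> (freed b); heap: [0-0 FREE][1-5 ALLOC][6-25 FREE]

Answer: [0-0 FREE][1-5 ALLOC][6-25 FREE]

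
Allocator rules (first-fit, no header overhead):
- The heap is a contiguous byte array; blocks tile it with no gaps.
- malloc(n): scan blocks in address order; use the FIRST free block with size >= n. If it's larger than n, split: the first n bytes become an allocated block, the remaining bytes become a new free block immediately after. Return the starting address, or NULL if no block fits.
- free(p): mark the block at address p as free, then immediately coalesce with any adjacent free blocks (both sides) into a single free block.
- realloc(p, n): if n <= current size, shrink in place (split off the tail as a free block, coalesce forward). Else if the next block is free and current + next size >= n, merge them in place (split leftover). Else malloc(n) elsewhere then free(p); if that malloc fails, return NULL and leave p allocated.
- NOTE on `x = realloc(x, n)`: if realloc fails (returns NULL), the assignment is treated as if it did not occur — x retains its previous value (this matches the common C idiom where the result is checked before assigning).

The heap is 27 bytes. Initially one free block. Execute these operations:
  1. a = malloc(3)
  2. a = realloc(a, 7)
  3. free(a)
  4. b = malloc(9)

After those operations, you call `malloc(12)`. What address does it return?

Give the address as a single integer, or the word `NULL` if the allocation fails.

Op 1: a = malloc(3) -> a = 0; heap: [0-2 ALLOC][3-26 FREE]
Op 2: a = realloc(a, 7) -> a = 0; heap: [0-6 ALLOC][7-26 FREE]
Op 3: free(a) -> (freed a); heap: [0-26 FREE]
Op 4: b = malloc(9) -> b = 0; heap: [0-8 ALLOC][9-26 FREE]
malloc(12): first-fit scan over [0-8 ALLOC][9-26 FREE] -> 9

Answer: 9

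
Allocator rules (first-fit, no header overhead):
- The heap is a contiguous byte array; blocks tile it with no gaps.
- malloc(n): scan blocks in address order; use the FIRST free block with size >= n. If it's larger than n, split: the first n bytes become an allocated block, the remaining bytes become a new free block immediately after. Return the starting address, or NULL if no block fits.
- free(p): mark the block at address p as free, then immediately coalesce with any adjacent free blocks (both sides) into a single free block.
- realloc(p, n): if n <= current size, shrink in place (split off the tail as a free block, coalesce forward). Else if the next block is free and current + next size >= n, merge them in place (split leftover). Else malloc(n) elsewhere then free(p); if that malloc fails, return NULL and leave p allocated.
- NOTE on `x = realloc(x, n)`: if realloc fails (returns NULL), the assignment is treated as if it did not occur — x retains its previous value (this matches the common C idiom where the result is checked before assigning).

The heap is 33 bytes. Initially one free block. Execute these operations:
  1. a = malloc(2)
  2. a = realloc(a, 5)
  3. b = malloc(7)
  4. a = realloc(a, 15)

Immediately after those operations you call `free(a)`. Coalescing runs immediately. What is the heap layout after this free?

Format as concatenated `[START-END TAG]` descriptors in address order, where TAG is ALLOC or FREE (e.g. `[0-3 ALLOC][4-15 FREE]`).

Op 1: a = malloc(2) -> a = 0; heap: [0-1 ALLOC][2-32 FREE]
Op 2: a = realloc(a, 5) -> a = 0; heap: [0-4 ALLOC][5-32 FREE]
Op 3: b = malloc(7) -> b = 5; heap: [0-4 ALLOC][5-11 ALLOC][12-32 FREE]
Op 4: a = realloc(a, 15) -> a = 12; heap: [0-4 FREE][5-11 ALLOC][12-26 ALLOC][27-32 FREE]
free(a): a = 12 -> block [12-26 ALLOC]; mark free, coalesce with adjacent free neighbors -> [0-4 FREE][5-11 ALLOC][12-32 FREE]

Answer: [0-4 FREE][5-11 ALLOC][12-32 FREE]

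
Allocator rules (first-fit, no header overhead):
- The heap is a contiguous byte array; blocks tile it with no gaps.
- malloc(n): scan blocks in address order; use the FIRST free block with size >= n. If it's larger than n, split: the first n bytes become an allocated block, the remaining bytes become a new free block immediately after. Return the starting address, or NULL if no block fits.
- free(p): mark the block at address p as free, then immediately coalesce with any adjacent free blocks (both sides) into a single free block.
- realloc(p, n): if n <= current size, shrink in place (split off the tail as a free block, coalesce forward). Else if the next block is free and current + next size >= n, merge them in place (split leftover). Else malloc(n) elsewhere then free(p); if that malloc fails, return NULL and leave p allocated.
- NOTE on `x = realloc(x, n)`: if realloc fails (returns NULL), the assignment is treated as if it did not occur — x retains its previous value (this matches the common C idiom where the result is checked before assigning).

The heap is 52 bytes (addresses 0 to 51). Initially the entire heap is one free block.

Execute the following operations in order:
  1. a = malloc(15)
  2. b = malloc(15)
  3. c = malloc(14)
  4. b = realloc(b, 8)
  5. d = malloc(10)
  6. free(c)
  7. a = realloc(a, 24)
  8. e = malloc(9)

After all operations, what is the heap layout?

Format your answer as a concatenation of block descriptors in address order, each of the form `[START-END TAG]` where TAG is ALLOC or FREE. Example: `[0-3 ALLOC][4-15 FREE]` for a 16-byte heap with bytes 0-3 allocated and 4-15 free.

Op 1: a = malloc(15) -> a = 0; heap: [0-14 ALLOC][15-51 FREE]
Op 2: b = malloc(15) -> b = 15; heap: [0-14 ALLOC][15-29 ALLOC][30-51 FREE]
Op 3: c = malloc(14) -> c = 30; heap: [0-14 ALLOC][15-29 ALLOC][30-43 ALLOC][44-51 FREE]
Op 4: b = realloc(b, 8) -> b = 15; heap: [0-14 ALLOC][15-22 ALLOC][23-29 FREE][30-43 ALLOC][44-51 FREE]
Op 5: d = malloc(10) -> d = NULL; heap: [0-14 ALLOC][15-22 ALLOC][23-29 FREE][30-43 ALLOC][44-51 FREE]
Op 6: free(c) -> (freed c); heap: [0-14 ALLOC][15-22 ALLOC][23-51 FREE]
Op 7: a = realloc(a, 24) -> a = 23; heap: [0-14 FREE][15-22 ALLOC][23-46 ALLOC][47-51 FREE]
Op 8: e = malloc(9) -> e = 0; heap: [0-8 ALLOC][9-14 FREE][15-22 ALLOC][23-46 ALLOC][47-51 FREE]

Answer: [0-8 ALLOC][9-14 FREE][15-22 ALLOC][23-46 ALLOC][47-51 FREE]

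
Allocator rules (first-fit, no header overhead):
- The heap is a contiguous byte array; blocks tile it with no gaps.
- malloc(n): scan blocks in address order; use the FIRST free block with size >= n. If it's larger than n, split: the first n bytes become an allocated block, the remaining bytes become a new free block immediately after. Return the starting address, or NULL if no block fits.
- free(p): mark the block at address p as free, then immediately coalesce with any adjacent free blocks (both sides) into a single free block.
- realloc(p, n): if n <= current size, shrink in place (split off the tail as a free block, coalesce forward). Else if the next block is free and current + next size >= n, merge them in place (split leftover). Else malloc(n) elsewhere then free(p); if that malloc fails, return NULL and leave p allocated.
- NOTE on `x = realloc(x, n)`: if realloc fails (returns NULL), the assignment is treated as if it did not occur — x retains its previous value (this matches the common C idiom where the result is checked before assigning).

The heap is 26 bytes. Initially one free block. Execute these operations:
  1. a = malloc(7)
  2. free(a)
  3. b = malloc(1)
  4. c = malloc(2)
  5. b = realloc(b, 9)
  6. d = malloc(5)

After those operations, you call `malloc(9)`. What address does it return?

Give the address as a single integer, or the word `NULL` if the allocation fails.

Answer: 17

Derivation:
Op 1: a = malloc(7) -> a = 0; heap: [0-6 ALLOC][7-25 FREE]
Op 2: free(a) -> (freed a); heap: [0-25 FREE]
Op 3: b = malloc(1) -> b = 0; heap: [0-0 ALLOC][1-25 FREE]
Op 4: c = malloc(2) -> c = 1; heap: [0-0 ALLOC][1-2 ALLOC][3-25 FREE]
Op 5: b = realloc(b, 9) -> b = 3; heap: [0-0 FREE][1-2 ALLOC][3-11 ALLOC][12-25 FREE]
Op 6: d = malloc(5) -> d = 12; heap: [0-0 FREE][1-2 ALLOC][3-11 ALLOC][12-16 ALLOC][17-25 FREE]
malloc(9): first-fit scan over [0-0 FREE][1-2 ALLOC][3-11 ALLOC][12-16 ALLOC][17-25 FREE] -> 17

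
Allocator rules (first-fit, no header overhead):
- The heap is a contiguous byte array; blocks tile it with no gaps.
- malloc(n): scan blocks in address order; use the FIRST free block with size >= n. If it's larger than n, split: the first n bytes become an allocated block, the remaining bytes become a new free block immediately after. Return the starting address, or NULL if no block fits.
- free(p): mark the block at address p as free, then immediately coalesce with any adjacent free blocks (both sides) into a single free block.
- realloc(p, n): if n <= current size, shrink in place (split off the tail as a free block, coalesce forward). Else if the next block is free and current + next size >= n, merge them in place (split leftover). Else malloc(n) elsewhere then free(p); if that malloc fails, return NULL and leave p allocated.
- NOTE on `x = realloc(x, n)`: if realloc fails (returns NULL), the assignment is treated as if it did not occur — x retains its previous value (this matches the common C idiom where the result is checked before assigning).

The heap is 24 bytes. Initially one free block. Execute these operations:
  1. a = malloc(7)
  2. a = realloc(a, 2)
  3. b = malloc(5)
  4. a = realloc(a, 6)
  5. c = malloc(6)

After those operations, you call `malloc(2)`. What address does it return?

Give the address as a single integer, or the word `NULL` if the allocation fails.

Answer: 0

Derivation:
Op 1: a = malloc(7) -> a = 0; heap: [0-6 ALLOC][7-23 FREE]
Op 2: a = realloc(a, 2) -> a = 0; heap: [0-1 ALLOC][2-23 FREE]
Op 3: b = malloc(5) -> b = 2; heap: [0-1 ALLOC][2-6 ALLOC][7-23 FREE]
Op 4: a = realloc(a, 6) -> a = 7; heap: [0-1 FREE][2-6 ALLOC][7-12 ALLOC][13-23 FREE]
Op 5: c = malloc(6) -> c = 13; heap: [0-1 FREE][2-6 ALLOC][7-12 ALLOC][13-18 ALLOC][19-23 FREE]
malloc(2): first-fit scan over [0-1 FREE][2-6 ALLOC][7-12 ALLOC][13-18 ALLOC][19-23 FREE] -> 0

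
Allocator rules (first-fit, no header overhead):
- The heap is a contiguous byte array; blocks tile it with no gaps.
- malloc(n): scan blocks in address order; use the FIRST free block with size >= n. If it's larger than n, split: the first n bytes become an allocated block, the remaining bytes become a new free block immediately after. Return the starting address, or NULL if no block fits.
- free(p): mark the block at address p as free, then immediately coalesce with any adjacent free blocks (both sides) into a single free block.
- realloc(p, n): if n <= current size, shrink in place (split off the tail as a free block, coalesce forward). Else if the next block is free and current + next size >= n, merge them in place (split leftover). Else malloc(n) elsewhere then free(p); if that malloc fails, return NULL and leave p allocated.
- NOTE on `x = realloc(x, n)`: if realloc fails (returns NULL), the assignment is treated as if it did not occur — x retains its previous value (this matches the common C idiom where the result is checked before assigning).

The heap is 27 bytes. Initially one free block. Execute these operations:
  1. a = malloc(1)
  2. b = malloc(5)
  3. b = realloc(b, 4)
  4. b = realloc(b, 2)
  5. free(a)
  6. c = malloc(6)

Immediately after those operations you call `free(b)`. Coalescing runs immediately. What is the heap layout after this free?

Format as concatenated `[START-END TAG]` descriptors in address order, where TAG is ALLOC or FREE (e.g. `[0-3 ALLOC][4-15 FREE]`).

Op 1: a = malloc(1) -> a = 0; heap: [0-0 ALLOC][1-26 FREE]
Op 2: b = malloc(5) -> b = 1; heap: [0-0 ALLOC][1-5 ALLOC][6-26 FREE]
Op 3: b = realloc(b, 4) -> b = 1; heap: [0-0 ALLOC][1-4 ALLOC][5-26 FREE]
Op 4: b = realloc(b, 2) -> b = 1; heap: [0-0 ALLOC][1-2 ALLOC][3-26 FREE]
Op 5: free(a) -> (freed a); heap: [0-0 FREE][1-2 ALLOC][3-26 FREE]
Op 6: c = malloc(6) -> c = 3; heap: [0-0 FREE][1-2 ALLOC][3-8 ALLOC][9-26 FREE]
free(b): b = 1 -> block [1-2 ALLOC]; mark free, coalesce with adjacent free neighbors -> [0-2 FREE][3-8 ALLOC][9-26 FREE]

Answer: [0-2 FREE][3-8 ALLOC][9-26 FREE]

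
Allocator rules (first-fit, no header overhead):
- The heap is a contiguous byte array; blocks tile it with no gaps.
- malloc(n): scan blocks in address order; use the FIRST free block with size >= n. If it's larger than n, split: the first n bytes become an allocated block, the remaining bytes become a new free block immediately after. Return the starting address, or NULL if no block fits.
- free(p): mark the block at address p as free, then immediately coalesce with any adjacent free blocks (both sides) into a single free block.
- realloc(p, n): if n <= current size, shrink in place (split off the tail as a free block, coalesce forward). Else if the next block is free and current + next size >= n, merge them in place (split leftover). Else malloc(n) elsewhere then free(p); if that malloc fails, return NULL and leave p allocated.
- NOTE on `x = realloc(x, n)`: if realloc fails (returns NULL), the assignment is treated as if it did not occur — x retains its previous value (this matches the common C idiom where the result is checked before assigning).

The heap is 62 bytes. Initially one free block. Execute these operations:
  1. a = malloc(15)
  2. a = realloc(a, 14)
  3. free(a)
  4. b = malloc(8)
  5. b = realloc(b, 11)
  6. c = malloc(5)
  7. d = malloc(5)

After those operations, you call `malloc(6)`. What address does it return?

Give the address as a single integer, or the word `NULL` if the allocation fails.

Answer: 21

Derivation:
Op 1: a = malloc(15) -> a = 0; heap: [0-14 ALLOC][15-61 FREE]
Op 2: a = realloc(a, 14) -> a = 0; heap: [0-13 ALLOC][14-61 FREE]
Op 3: free(a) -> (freed a); heap: [0-61 FREE]
Op 4: b = malloc(8) -> b = 0; heap: [0-7 ALLOC][8-61 FREE]
Op 5: b = realloc(b, 11) -> b = 0; heap: [0-10 ALLOC][11-61 FREE]
Op 6: c = malloc(5) -> c = 11; heap: [0-10 ALLOC][11-15 ALLOC][16-61 FREE]
Op 7: d = malloc(5) -> d = 16; heap: [0-10 ALLOC][11-15 ALLOC][16-20 ALLOC][21-61 FREE]
malloc(6): first-fit scan over [0-10 ALLOC][11-15 ALLOC][16-20 ALLOC][21-61 FREE] -> 21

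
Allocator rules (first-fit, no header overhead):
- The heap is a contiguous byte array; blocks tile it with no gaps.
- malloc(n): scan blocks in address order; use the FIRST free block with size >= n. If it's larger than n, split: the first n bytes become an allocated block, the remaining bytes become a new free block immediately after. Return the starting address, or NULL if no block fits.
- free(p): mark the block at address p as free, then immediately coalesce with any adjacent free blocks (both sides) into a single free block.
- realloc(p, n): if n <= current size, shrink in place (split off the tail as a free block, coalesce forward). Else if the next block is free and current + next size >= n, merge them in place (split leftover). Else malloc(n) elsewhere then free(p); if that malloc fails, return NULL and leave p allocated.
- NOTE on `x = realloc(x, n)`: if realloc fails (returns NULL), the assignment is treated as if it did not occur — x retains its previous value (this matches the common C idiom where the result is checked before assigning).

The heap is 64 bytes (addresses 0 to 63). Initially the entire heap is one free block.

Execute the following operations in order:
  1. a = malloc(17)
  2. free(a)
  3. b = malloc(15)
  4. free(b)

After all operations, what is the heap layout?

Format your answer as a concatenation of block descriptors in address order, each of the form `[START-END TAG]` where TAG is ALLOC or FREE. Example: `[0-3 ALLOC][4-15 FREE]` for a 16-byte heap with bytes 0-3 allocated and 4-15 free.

Op 1: a = malloc(17) -> a = 0; heap: [0-16 ALLOC][17-63 FREE]
Op 2: free(a) -> (freed a); heap: [0-63 FREE]
Op 3: b = malloc(15) -> b = 0; heap: [0-14 ALLOC][15-63 FREE]
Op 4: free(b) -> (freed b); heap: [0-63 FREE]

Answer: [0-63 FREE]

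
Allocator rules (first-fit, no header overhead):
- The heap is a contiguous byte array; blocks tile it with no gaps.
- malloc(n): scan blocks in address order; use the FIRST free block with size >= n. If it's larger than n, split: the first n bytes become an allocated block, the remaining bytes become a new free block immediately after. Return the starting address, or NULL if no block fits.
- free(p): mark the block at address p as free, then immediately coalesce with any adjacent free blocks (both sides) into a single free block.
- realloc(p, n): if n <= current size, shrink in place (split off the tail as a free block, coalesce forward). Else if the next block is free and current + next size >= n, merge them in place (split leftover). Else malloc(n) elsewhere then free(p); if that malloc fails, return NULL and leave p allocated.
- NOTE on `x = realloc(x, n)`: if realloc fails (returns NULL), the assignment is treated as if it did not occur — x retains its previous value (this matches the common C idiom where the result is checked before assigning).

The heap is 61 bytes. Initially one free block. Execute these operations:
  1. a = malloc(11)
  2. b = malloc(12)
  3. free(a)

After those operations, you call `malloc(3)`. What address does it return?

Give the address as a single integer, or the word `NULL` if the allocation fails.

Answer: 0

Derivation:
Op 1: a = malloc(11) -> a = 0; heap: [0-10 ALLOC][11-60 FREE]
Op 2: b = malloc(12) -> b = 11; heap: [0-10 ALLOC][11-22 ALLOC][23-60 FREE]
Op 3: free(a) -> (freed a); heap: [0-10 FREE][11-22 ALLOC][23-60 FREE]
malloc(3): first-fit scan over [0-10 FREE][11-22 ALLOC][23-60 FREE] -> 0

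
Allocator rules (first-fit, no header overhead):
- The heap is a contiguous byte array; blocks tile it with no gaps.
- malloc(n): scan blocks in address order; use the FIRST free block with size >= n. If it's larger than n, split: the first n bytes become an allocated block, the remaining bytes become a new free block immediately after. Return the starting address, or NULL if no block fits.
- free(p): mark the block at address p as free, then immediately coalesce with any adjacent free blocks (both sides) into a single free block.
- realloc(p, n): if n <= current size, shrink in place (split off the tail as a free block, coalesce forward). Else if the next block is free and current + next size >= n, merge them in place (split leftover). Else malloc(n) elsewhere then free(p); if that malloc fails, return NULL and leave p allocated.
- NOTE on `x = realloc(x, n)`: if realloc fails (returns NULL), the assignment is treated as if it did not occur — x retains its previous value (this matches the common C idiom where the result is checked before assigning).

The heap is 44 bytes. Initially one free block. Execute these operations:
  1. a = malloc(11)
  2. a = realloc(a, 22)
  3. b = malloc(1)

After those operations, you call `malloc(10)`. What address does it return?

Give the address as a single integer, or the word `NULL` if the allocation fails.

Op 1: a = malloc(11) -> a = 0; heap: [0-10 ALLOC][11-43 FREE]
Op 2: a = realloc(a, 22) -> a = 0; heap: [0-21 ALLOC][22-43 FREE]
Op 3: b = malloc(1) -> b = 22; heap: [0-21 ALLOC][22-22 ALLOC][23-43 FREE]
malloc(10): first-fit scan over [0-21 ALLOC][22-22 ALLOC][23-43 FREE] -> 23

Answer: 23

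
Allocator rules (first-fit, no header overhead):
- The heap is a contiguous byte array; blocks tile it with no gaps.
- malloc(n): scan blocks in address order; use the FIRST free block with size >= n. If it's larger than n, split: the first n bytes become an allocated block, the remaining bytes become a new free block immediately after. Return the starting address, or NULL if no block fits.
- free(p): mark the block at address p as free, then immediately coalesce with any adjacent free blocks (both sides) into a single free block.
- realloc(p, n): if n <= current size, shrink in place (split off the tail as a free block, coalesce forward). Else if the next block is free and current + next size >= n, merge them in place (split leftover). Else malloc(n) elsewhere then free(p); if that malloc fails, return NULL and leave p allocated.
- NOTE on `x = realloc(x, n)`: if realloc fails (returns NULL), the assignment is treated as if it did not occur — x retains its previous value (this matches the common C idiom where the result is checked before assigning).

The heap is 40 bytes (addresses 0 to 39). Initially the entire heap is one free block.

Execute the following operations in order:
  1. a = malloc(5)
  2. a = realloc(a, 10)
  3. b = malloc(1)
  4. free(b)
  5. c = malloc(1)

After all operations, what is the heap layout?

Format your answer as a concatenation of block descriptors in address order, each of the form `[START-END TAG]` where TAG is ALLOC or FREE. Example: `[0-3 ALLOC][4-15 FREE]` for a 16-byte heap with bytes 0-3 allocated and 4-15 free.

Answer: [0-9 ALLOC][10-10 ALLOC][11-39 FREE]

Derivation:
Op 1: a = malloc(5) -> a = 0; heap: [0-4 ALLOC][5-39 FREE]
Op 2: a = realloc(a, 10) -> a = 0; heap: [0-9 ALLOC][10-39 FREE]
Op 3: b = malloc(1) -> b = 10; heap: [0-9 ALLOC][10-10 ALLOC][11-39 FREE]
Op 4: free(b) -> (freed b); heap: [0-9 ALLOC][10-39 FREE]
Op 5: c = malloc(1) -> c = 10; heap: [0-9 ALLOC][10-10 ALLOC][11-39 FREE]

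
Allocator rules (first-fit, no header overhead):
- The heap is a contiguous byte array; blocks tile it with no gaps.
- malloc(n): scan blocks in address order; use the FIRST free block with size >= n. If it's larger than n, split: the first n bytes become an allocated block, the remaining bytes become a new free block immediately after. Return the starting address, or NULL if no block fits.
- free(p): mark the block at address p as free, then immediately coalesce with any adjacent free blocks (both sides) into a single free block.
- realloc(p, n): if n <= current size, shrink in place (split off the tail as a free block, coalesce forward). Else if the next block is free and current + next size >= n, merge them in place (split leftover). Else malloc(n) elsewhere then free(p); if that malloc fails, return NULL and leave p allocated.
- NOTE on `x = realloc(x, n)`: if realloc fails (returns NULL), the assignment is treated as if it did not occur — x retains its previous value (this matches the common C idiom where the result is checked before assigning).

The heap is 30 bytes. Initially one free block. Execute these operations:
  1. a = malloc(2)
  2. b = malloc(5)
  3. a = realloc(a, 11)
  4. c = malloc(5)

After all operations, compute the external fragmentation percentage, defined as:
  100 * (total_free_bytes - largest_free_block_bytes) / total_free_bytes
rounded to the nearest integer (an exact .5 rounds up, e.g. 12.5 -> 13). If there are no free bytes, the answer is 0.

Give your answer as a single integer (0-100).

Op 1: a = malloc(2) -> a = 0; heap: [0-1 ALLOC][2-29 FREE]
Op 2: b = malloc(5) -> b = 2; heap: [0-1 ALLOC][2-6 ALLOC][7-29 FREE]
Op 3: a = realloc(a, 11) -> a = 7; heap: [0-1 FREE][2-6 ALLOC][7-17 ALLOC][18-29 FREE]
Op 4: c = malloc(5) -> c = 18; heap: [0-1 FREE][2-6 ALLOC][7-17 ALLOC][18-22 ALLOC][23-29 FREE]
Free blocks: [2 7] total_free=9 largest=7 -> 100*(9-7)/9 = 200/9 ≈ 22.222 -> rounds to 22

Answer: 22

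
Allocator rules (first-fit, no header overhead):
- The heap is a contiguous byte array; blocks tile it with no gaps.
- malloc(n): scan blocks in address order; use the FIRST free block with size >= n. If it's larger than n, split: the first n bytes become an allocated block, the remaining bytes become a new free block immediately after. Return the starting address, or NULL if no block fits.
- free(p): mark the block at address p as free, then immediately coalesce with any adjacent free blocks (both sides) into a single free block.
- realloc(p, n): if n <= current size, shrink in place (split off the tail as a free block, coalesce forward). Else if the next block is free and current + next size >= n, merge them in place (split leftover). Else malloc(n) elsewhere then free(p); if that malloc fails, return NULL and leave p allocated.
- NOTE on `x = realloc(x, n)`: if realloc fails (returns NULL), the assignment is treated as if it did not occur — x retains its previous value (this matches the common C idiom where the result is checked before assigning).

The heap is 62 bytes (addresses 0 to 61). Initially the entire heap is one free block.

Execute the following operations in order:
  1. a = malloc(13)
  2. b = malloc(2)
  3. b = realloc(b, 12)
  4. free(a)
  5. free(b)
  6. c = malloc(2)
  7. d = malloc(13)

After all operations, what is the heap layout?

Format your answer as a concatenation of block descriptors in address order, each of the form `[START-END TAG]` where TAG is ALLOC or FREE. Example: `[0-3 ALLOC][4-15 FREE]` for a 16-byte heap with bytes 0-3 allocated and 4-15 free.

Op 1: a = malloc(13) -> a = 0; heap: [0-12 ALLOC][13-61 FREE]
Op 2: b = malloc(2) -> b = 13; heap: [0-12 ALLOC][13-14 ALLOC][15-61 FREE]
Op 3: b = realloc(b, 12) -> b = 13; heap: [0-12 ALLOC][13-24 ALLOC][25-61 FREE]
Op 4: free(a) -> (freed a); heap: [0-12 FREE][13-24 ALLOC][25-61 FREE]
Op 5: free(b) -> (freed b); heap: [0-61 FREE]
Op 6: c = malloc(2) -> c = 0; heap: [0-1 ALLOC][2-61 FREE]
Op 7: d = malloc(13) -> d = 2; heap: [0-1 ALLOC][2-14 ALLOC][15-61 FREE]

Answer: [0-1 ALLOC][2-14 ALLOC][15-61 FREE]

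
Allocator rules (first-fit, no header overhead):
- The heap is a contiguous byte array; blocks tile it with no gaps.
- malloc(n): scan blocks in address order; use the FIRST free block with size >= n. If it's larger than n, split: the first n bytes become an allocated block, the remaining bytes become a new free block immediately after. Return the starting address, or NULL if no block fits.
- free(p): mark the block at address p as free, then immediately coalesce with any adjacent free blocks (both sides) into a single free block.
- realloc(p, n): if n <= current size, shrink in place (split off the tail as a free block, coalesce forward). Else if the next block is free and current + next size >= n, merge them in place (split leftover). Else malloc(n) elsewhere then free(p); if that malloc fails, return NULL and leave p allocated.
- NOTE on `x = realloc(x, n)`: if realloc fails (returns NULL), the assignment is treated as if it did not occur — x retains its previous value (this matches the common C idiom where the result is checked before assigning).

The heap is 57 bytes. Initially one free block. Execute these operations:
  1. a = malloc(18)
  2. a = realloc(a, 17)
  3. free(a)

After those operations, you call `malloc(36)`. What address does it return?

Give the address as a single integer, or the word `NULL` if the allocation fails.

Op 1: a = malloc(18) -> a = 0; heap: [0-17 ALLOC][18-56 FREE]
Op 2: a = realloc(a, 17) -> a = 0; heap: [0-16 ALLOC][17-56 FREE]
Op 3: free(a) -> (freed a); heap: [0-56 FREE]
malloc(36): first-fit scan over [0-56 FREE] -> 0

Answer: 0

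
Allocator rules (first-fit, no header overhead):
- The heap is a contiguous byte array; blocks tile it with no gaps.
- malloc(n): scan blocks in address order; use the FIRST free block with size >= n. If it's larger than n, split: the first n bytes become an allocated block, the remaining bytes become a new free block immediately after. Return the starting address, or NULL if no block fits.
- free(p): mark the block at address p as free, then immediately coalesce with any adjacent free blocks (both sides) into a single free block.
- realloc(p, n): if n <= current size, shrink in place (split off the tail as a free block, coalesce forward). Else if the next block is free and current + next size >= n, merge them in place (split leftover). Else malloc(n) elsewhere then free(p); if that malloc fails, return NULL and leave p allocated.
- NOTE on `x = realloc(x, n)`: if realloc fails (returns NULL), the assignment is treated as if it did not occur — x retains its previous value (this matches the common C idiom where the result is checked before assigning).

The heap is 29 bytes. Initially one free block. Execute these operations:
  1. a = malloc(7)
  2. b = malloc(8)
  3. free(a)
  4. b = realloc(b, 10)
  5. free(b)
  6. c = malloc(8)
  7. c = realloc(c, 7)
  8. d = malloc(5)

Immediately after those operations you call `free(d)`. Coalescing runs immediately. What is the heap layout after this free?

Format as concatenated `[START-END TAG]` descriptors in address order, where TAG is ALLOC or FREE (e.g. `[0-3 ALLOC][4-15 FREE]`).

Answer: [0-6 ALLOC][7-28 FREE]

Derivation:
Op 1: a = malloc(7) -> a = 0; heap: [0-6 ALLOC][7-28 FREE]
Op 2: b = malloc(8) -> b = 7; heap: [0-6 ALLOC][7-14 ALLOC][15-28 FREE]
Op 3: free(a) -> (freed a); heap: [0-6 FREE][7-14 ALLOC][15-28 FREE]
Op 4: b = realloc(b, 10) -> b = 7; heap: [0-6 FREE][7-16 ALLOC][17-28 FREE]
Op 5: free(b) -> (freed b); heap: [0-28 FREE]
Op 6: c = malloc(8) -> c = 0; heap: [0-7 ALLOC][8-28 FREE]
Op 7: c = realloc(c, 7) -> c = 0; heap: [0-6 ALLOC][7-28 FREE]
Op 8: d = malloc(5) -> d = 7; heap: [0-6 ALLOC][7-11 ALLOC][12-28 FREE]
free(d): d = 7 -> block [7-11 ALLOC]; mark free, coalesce with adjacent free neighbors -> [0-6 ALLOC][7-28 FREE]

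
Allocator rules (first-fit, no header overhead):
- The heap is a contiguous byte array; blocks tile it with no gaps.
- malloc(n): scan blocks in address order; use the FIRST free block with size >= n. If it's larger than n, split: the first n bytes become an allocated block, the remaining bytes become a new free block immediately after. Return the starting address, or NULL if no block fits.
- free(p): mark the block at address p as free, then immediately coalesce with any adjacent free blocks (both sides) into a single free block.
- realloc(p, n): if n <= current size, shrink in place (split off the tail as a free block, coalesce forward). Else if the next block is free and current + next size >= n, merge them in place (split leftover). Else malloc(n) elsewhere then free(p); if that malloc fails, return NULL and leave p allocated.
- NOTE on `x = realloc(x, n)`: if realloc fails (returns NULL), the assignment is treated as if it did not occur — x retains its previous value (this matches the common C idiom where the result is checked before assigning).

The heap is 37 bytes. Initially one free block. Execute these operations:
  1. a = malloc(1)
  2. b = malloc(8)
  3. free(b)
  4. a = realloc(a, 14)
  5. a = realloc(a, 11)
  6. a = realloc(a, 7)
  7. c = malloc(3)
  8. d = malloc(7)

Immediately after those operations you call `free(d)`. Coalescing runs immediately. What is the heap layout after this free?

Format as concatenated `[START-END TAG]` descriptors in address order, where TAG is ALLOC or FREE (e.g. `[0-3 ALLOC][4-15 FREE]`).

Answer: [0-6 ALLOC][7-9 ALLOC][10-36 FREE]

Derivation:
Op 1: a = malloc(1) -> a = 0; heap: [0-0 ALLOC][1-36 FREE]
Op 2: b = malloc(8) -> b = 1; heap: [0-0 ALLOC][1-8 ALLOC][9-36 FREE]
Op 3: free(b) -> (freed b); heap: [0-0 ALLOC][1-36 FREE]
Op 4: a = realloc(a, 14) -> a = 0; heap: [0-13 ALLOC][14-36 FREE]
Op 5: a = realloc(a, 11) -> a = 0; heap: [0-10 ALLOC][11-36 FREE]
Op 6: a = realloc(a, 7) -> a = 0; heap: [0-6 ALLOC][7-36 FREE]
Op 7: c = malloc(3) -> c = 7; heap: [0-6 ALLOC][7-9 ALLOC][10-36 FREE]
Op 8: d = malloc(7) -> d = 10; heap: [0-6 ALLOC][7-9 ALLOC][10-16 ALLOC][17-36 FREE]
free(d): d = 10 -> block [10-16 ALLOC]; mark free, coalesce with adjacent free neighbors -> [0-6 ALLOC][7-9 ALLOC][10-36 FREE]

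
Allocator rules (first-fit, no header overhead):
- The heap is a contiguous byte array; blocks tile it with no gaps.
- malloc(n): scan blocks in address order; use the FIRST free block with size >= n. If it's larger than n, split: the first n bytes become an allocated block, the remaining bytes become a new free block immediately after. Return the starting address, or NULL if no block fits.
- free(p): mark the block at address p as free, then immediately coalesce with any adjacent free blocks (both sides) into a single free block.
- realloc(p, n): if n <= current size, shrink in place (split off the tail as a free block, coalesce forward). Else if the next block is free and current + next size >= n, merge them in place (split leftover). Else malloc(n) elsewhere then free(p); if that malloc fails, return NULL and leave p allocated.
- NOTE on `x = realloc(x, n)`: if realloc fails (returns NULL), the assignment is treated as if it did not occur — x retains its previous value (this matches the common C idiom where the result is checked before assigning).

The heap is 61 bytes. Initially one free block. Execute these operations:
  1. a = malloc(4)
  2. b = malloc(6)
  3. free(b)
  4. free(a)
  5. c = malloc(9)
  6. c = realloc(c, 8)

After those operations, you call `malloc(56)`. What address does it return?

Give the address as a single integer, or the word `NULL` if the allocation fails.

Op 1: a = malloc(4) -> a = 0; heap: [0-3 ALLOC][4-60 FREE]
Op 2: b = malloc(6) -> b = 4; heap: [0-3 ALLOC][4-9 ALLOC][10-60 FREE]
Op 3: free(b) -> (freed b); heap: [0-3 ALLOC][4-60 FREE]
Op 4: free(a) -> (freed a); heap: [0-60 FREE]
Op 5: c = malloc(9) -> c = 0; heap: [0-8 ALLOC][9-60 FREE]
Op 6: c = realloc(c, 8) -> c = 0; heap: [0-7 ALLOC][8-60 FREE]
malloc(56): first-fit scan over [0-7 ALLOC][8-60 FREE] -> NULL

Answer: NULL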